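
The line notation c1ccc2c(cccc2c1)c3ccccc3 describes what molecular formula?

C16H12

Heavy atoms from the SMILES: 16 C.
Implicit hydrogens by atom environment:
  12 × C (aromatic): 1 H each → 12
  4 × C (aromatic): no H
  Total hydrogens = 12.
Molecular formula: C16H12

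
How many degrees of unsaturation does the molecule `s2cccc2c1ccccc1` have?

Molecular formula from the SMILES: C10H8S.
DoU = (2C + 2 + N − H − X)/2 = (2·10 + 2 + 0 − 8 − 0)/2 = 14/2 = 7.
(Structurally: 2 ring(s) + 5 π bond(s) = 7.)

7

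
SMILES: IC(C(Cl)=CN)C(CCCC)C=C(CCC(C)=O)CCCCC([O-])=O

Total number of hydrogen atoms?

Hydrogens are implicit in SMILES; fill each atom to its normal valence:
  9 × C: 2 H each → 18
  4 × C: 1 H each → 4
  4 × C: no H
  2 × C: 3 H each → 6
  2 × O: no H
  1 × Cl: no H
  1 × I: no H
  1 × N: 2 H
  1 × O (charge -1): no H
  Total hydrogens = 30.

30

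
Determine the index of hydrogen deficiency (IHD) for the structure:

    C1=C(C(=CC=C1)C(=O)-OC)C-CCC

5

Molecular formula from the SMILES: C12H16O2.
DoU = (2C + 2 + N − H − X)/2 = (2·12 + 2 + 0 − 16 − 0)/2 = 10/2 = 5.
(Structurally: 1 ring(s) + 4 π bond(s) = 5.)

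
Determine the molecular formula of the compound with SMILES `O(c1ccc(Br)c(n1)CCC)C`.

Heavy atoms from the SMILES: 1 Br, 9 C, 1 N, 1 O.
Implicit hydrogens by atom environment:
  3 × C (aromatic): no H
  2 × C: 3 H each → 6
  2 × C: 2 H each → 4
  2 × C (aromatic): 1 H each → 2
  1 × Br: no H
  1 × N (aromatic): no H
  1 × O: no H
  Total hydrogens = 12.
Molecular formula: C9H12BrNO

C9H12BrNO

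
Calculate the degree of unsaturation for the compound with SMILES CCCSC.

Molecular formula from the SMILES: C4H10S.
DoU = (2C + 2 + N − H − X)/2 = (2·4 + 2 + 0 − 10 − 0)/2 = 0/2 = 0.
(Structurally: 0 ring(s) + 0 π bond(s) = 0.)

0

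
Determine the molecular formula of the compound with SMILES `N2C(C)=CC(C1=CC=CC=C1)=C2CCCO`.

Heavy atoms from the SMILES: 14 C, 1 N, 1 O.
Implicit hydrogens by atom environment:
  6 × C (aromatic): 1 H each → 6
  4 × C (aromatic): no H
  3 × C: 2 H each → 6
  1 × C: 3 H
  1 × N (aromatic): 1 H
  1 × O: 1 H
  Total hydrogens = 17.
Molecular formula: C14H17NO

C14H17NO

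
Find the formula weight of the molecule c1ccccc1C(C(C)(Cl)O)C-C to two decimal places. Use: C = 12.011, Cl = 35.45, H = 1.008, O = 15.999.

198.69

Molecular formula: C11H15ClO.
M = 11×12.011 + 1×35.45 + 15×1.008 + 1×15.999 = 198.69 g/mol.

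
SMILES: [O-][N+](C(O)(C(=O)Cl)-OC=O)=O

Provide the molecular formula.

C3H2ClNO6

Heavy atoms from the SMILES: 3 C, 1 Cl, 1 N, 6 O.
Implicit hydrogens by atom environment:
  4 × O: no H
  2 × C: no H
  1 × C: 1 H
  1 × Cl: no H
  1 × N (charge +1): no H
  1 × O: 1 H
  1 × O (charge -1): no H
  Total hydrogens = 2.
Molecular formula: C3H2ClNO6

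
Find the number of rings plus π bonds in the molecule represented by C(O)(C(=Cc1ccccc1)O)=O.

Molecular formula from the SMILES: C9H8O3.
DoU = (2C + 2 + N − H − X)/2 = (2·9 + 2 + 0 − 8 − 0)/2 = 12/2 = 6.
(Structurally: 1 ring(s) + 5 π bond(s) = 6.)

6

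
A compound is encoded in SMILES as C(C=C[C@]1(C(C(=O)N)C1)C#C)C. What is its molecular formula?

Heavy atoms from the SMILES: 10 C, 1 N, 1 O.
Implicit hydrogens by atom environment:
  4 × C: 1 H each → 4
  3 × C: no H
  2 × C: 2 H each → 4
  1 × C: 3 H
  1 × N: 2 H
  1 × O: no H
  Total hydrogens = 13.
Molecular formula: C10H13NO

C10H13NO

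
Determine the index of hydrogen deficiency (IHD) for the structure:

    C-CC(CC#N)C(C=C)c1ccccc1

7

Molecular formula from the SMILES: C14H17N.
DoU = (2C + 2 + N − H − X)/2 = (2·14 + 2 + 1 − 17 − 0)/2 = 14/2 = 7.
(Structurally: 1 ring(s) + 6 π bond(s) = 7.)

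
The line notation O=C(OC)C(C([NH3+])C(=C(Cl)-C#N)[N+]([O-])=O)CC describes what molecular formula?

Heavy atoms from the SMILES: 9 C, 1 Cl, 3 N, 4 O.
Implicit hydrogens by atom environment:
  4 × C: no H
  3 × O: no H
  2 × C: 3 H each → 6
  2 × C: 1 H each → 2
  1 × C: 2 H
  1 × Cl: no H
  1 × N (charge +1): 3 H
  1 × N: no H
  1 × N (charge +1): no H
  1 × O (charge -1): no H
  Total hydrogens = 13.
Net charge +1.
Molecular formula: C9H13ClN3O4+

C9H13ClN3O4+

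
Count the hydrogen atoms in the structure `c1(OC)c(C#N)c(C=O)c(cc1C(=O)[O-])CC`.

Hydrogens are implicit in SMILES; fill each atom to its normal valence:
  5 × C (aromatic): no H
  3 × O: no H
  2 × C: 3 H each → 6
  2 × C: no H
  1 × C: 2 H
  1 × C (aromatic): 1 H
  1 × C: 1 H
  1 × N: no H
  1 × O (charge -1): no H
  Total hydrogens = 10.

10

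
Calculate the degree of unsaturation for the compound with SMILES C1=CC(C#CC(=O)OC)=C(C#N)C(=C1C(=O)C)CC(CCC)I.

Molecular formula from the SMILES: C18H18INO3.
DoU = (2C + 2 + N − H − X)/2 = (2·18 + 2 + 1 − 18 − 1)/2 = 20/2 = 10.
(Structurally: 1 ring(s) + 9 π bond(s) = 10.)

10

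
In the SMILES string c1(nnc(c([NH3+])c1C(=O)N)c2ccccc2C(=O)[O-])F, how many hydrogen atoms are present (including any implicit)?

Hydrogens are implicit in SMILES; fill each atom to its normal valence:
  6 × C (aromatic): no H
  4 × C (aromatic): 1 H each → 4
  2 × C: no H
  2 × N (aromatic): no H
  2 × O: no H
  1 × F: no H
  1 × N (charge +1): 3 H
  1 × N: 2 H
  1 × O (charge -1): no H
  Total hydrogens = 9.

9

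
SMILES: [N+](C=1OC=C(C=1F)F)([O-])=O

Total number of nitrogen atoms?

1

The symbol for nitrogen appears 1 time in the SMILES.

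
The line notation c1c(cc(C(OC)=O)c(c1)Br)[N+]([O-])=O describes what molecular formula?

C8H6BrNO4

Heavy atoms from the SMILES: 1 Br, 8 C, 1 N, 4 O.
Implicit hydrogens by atom environment:
  3 × C (aromatic): 1 H each → 3
  3 × C (aromatic): no H
  3 × O: no H
  1 × Br: no H
  1 × C: 3 H
  1 × C: no H
  1 × N (charge +1): no H
  1 × O (charge -1): no H
  Total hydrogens = 6.
Molecular formula: C8H6BrNO4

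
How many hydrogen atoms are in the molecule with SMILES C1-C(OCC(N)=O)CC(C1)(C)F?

14

Hydrogens are implicit in SMILES; fill each atom to its normal valence:
  4 × C: 2 H each → 8
  2 × C: no H
  2 × O: no H
  1 × C: 3 H
  1 × C: 1 H
  1 × F: no H
  1 × N: 2 H
  Total hydrogens = 14.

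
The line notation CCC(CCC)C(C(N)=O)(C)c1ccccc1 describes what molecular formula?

Heavy atoms from the SMILES: 15 C, 1 N, 1 O.
Implicit hydrogens by atom environment:
  5 × C (aromatic): 1 H each → 5
  3 × C: 3 H each → 9
  3 × C: 2 H each → 6
  2 × C: no H
  1 × C: 1 H
  1 × C (aromatic): no H
  1 × N: 2 H
  1 × O: no H
  Total hydrogens = 23.
Molecular formula: C15H23NO

C15H23NO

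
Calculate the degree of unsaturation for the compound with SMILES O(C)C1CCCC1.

1

Molecular formula from the SMILES: C6H12O.
DoU = (2C + 2 + N − H − X)/2 = (2·6 + 2 + 0 − 12 − 0)/2 = 2/2 = 1.
(Structurally: 1 ring(s) + 0 π bond(s) = 1.)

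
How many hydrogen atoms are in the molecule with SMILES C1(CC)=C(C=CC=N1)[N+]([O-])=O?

Hydrogens are implicit in SMILES; fill each atom to its normal valence:
  3 × C (aromatic): 1 H each → 3
  2 × C (aromatic): no H
  1 × C: 3 H
  1 × C: 2 H
  1 × N (aromatic): no H
  1 × N (charge +1): no H
  1 × O: no H
  1 × O (charge -1): no H
  Total hydrogens = 8.

8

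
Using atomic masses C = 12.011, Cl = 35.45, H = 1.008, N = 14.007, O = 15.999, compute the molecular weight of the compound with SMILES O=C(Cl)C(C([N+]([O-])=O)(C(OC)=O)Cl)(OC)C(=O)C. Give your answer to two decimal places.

Molecular formula: C8H9Cl2NO7.
M = 8×12.011 + 2×35.45 + 9×1.008 + 1×14.007 + 7×15.999 = 302.06 g/mol.

302.06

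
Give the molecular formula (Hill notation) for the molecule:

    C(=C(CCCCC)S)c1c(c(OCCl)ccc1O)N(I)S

Heavy atoms from the SMILES: 14 C, 1 Cl, 1 I, 1 N, 2 O, 2 S.
Implicit hydrogens by atom environment:
  5 × C: 2 H each → 10
  4 × C (aromatic): no H
  2 × C (aromatic): 1 H each → 2
  2 × S: 1 H each → 2
  1 × C: 3 H
  1 × C: 1 H
  1 × C: no H
  1 × Cl: no H
  1 × I: no H
  1 × N: no H
  1 × O: 1 H
  1 × O: no H
  Total hydrogens = 19.
Molecular formula: C14H19ClINO2S2

C14H19ClINO2S2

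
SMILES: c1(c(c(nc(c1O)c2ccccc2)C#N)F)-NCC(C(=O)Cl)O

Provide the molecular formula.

C15H11ClFN3O3

Heavy atoms from the SMILES: 15 C, 1 Cl, 1 F, 3 N, 3 O.
Implicit hydrogens by atom environment:
  6 × C (aromatic): no H
  5 × C (aromatic): 1 H each → 5
  2 × C: no H
  2 × O: 1 H each → 2
  1 × C: 2 H
  1 × C: 1 H
  1 × Cl: no H
  1 × F: no H
  1 × N: 1 H
  1 × N (aromatic): no H
  1 × N: no H
  1 × O: no H
  Total hydrogens = 11.
Molecular formula: C15H11ClFN3O3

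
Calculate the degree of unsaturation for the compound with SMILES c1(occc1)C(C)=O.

Molecular formula from the SMILES: C6H6O2.
DoU = (2C + 2 + N − H − X)/2 = (2·6 + 2 + 0 − 6 − 0)/2 = 8/2 = 4.
(Structurally: 1 ring(s) + 3 π bond(s) = 4.)

4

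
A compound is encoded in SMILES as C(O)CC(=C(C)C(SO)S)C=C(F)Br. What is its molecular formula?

C8H12BrFO2S2

Heavy atoms from the SMILES: 1 Br, 8 C, 1 F, 2 O, 2 S.
Implicit hydrogens by atom environment:
  3 × C: no H
  2 × C: 2 H each → 4
  2 × C: 1 H each → 2
  2 × O: 1 H each → 2
  1 × Br: no H
  1 × C: 3 H
  1 × F: no H
  1 × S: 1 H
  1 × S: no H
  Total hydrogens = 12.
Molecular formula: C8H12BrFO2S2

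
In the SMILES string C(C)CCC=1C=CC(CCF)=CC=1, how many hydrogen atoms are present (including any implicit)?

Hydrogens are implicit in SMILES; fill each atom to its normal valence:
  5 × C: 2 H each → 10
  4 × C (aromatic): 1 H each → 4
  2 × C (aromatic): no H
  1 × C: 3 H
  1 × F: no H
  Total hydrogens = 17.

17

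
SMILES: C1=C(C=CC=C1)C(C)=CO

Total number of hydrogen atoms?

10

Hydrogens are implicit in SMILES; fill each atom to its normal valence:
  5 × C (aromatic): 1 H each → 5
  1 × C: 3 H
  1 × C: 1 H
  1 × C: no H
  1 × C (aromatic): no H
  1 × O: 1 H
  Total hydrogens = 10.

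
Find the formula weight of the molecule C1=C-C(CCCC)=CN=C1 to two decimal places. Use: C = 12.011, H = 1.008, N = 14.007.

Molecular formula: C9H13N.
M = 9×12.011 + 13×1.008 + 1×14.007 = 135.21 g/mol.

135.21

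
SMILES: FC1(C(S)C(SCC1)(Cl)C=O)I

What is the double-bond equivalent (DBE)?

2

Molecular formula from the SMILES: C6H7ClFIOS2.
DoU = (2C + 2 + N − H − X)/2 = (2·6 + 2 + 0 − 7 − 3)/2 = 4/2 = 2.
(Structurally: 1 ring(s) + 1 π bond(s) = 2.)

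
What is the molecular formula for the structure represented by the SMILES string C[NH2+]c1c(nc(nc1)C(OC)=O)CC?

Heavy atoms from the SMILES: 9 C, 3 N, 2 O.
Implicit hydrogens by atom environment:
  3 × C: 3 H each → 9
  3 × C (aromatic): no H
  2 × N (aromatic): no H
  2 × O: no H
  1 × C: 2 H
  1 × C (aromatic): 1 H
  1 × C: no H
  1 × N (charge +1): 2 H
  Total hydrogens = 14.
Net charge +1.
Molecular formula: C9H14N3O2+

C9H14N3O2+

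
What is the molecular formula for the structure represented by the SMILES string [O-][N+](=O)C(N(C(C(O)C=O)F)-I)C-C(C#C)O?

Heavy atoms from the SMILES: 8 C, 1 F, 1 I, 2 N, 5 O.
Implicit hydrogens by atom environment:
  6 × C: 1 H each → 6
  2 × O: 1 H each → 2
  2 × O: no H
  1 × C: 2 H
  1 × C: no H
  1 × F: no H
  1 × I: no H
  1 × N: no H
  1 × N (charge +1): no H
  1 × O (charge -1): no H
  Total hydrogens = 10.
Molecular formula: C8H10FIN2O5

C8H10FIN2O5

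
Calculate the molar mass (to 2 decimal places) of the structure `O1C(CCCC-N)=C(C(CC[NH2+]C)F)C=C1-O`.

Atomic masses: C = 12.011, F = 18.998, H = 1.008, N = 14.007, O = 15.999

Molecular formula: C12H22FN2O2+.
M = 12×12.011 + 1×18.998 + 22×1.008 + 2×14.007 + 2×15.999 = 245.32 g/mol.

245.32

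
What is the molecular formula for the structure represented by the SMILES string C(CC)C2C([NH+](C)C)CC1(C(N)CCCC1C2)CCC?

C18H37N2+

Heavy atoms from the SMILES: 18 C, 2 N.
Implicit hydrogens by atom environment:
  9 × C: 2 H each → 18
  4 × C: 3 H each → 12
  4 × C: 1 H each → 4
  1 × C: no H
  1 × N: 2 H
  1 × N (charge +1): 1 H
  Total hydrogens = 37.
Net charge +1.
Molecular formula: C18H37N2+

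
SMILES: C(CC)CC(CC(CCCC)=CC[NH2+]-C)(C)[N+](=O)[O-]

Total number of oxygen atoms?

The symbol for oxygen appears 2 times in the SMILES.

2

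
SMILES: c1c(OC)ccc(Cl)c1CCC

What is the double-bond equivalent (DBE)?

4

Molecular formula from the SMILES: C10H13ClO.
DoU = (2C + 2 + N − H − X)/2 = (2·10 + 2 + 0 − 13 − 1)/2 = 8/2 = 4.
(Structurally: 1 ring(s) + 3 π bond(s) = 4.)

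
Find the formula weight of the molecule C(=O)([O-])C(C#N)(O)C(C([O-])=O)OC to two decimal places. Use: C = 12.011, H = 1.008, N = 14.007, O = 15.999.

187.11

Molecular formula: [C6H5NO6]2-.
M = 6×12.011 + 5×1.008 + 1×14.007 + 6×15.999 = 187.11 g/mol.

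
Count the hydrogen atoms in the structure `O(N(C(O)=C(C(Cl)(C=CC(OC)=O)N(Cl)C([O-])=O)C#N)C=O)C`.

Hydrogens are implicit in SMILES; fill each atom to its normal valence:
  6 × C: no H
  5 × O: no H
  3 × C: 1 H each → 3
  3 × N: no H
  2 × C: 3 H each → 6
  2 × Cl: no H
  1 × O: 1 H
  1 × O (charge -1): no H
  Total hydrogens = 10.

10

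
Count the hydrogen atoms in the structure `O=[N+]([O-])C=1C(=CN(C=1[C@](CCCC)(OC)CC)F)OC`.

Hydrogens are implicit in SMILES; fill each atom to its normal valence:
  4 × C: 3 H each → 12
  4 × C: 2 H each → 8
  3 × C (aromatic): no H
  3 × O: no H
  1 × C (aromatic): 1 H
  1 × C: no H
  1 × F: no H
  1 × N (aromatic): no H
  1 × N (charge +1): no H
  1 × O (charge -1): no H
  Total hydrogens = 21.

21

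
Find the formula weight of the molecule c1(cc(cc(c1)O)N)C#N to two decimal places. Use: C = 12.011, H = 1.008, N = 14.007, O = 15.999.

Molecular formula: C7H6N2O.
M = 7×12.011 + 6×1.008 + 2×14.007 + 1×15.999 = 134.14 g/mol.

134.14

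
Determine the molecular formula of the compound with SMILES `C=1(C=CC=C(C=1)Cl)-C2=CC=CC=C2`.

Heavy atoms from the SMILES: 12 C, 1 Cl.
Implicit hydrogens by atom environment:
  9 × C (aromatic): 1 H each → 9
  3 × C (aromatic): no H
  1 × Cl: no H
  Total hydrogens = 9.
Molecular formula: C12H9Cl

C12H9Cl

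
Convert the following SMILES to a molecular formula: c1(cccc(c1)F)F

C6H4F2

Heavy atoms from the SMILES: 6 C, 2 F.
Implicit hydrogens by atom environment:
  4 × C (aromatic): 1 H each → 4
  2 × C (aromatic): no H
  2 × F: no H
  Total hydrogens = 4.
Molecular formula: C6H4F2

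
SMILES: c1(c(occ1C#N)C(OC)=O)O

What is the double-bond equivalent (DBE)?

6

Molecular formula from the SMILES: C7H5NO4.
DoU = (2C + 2 + N − H − X)/2 = (2·7 + 2 + 1 − 5 − 0)/2 = 12/2 = 6.
(Structurally: 1 ring(s) + 5 π bond(s) = 6.)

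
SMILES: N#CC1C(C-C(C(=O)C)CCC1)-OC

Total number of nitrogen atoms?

The symbol for nitrogen appears 1 time in the SMILES.

1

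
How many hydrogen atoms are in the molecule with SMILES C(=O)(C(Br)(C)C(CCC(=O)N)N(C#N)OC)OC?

16

Hydrogens are implicit in SMILES; fill each atom to its normal valence:
  4 × C: no H
  4 × O: no H
  3 × C: 3 H each → 9
  2 × C: 2 H each → 4
  2 × N: no H
  1 × Br: no H
  1 × C: 1 H
  1 × N: 2 H
  Total hydrogens = 16.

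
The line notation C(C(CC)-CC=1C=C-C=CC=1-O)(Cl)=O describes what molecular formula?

Heavy atoms from the SMILES: 11 C, 1 Cl, 2 O.
Implicit hydrogens by atom environment:
  4 × C (aromatic): 1 H each → 4
  2 × C: 2 H each → 4
  2 × C (aromatic): no H
  1 × C: 3 H
  1 × C: 1 H
  1 × C: no H
  1 × Cl: no H
  1 × O: 1 H
  1 × O: no H
  Total hydrogens = 13.
Molecular formula: C11H13ClO2

C11H13ClO2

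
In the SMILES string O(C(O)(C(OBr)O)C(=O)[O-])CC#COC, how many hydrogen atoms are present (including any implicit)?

Hydrogens are implicit in SMILES; fill each atom to its normal valence:
  4 × C: no H
  4 × O: no H
  2 × O: 1 H each → 2
  1 × Br: no H
  1 × C: 3 H
  1 × C: 2 H
  1 × C: 1 H
  1 × O (charge -1): no H
  Total hydrogens = 8.

8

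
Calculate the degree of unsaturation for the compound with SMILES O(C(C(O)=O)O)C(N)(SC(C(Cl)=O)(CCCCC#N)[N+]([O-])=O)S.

Molecular formula from the SMILES: C10H14ClN3O7S2.
DoU = (2C + 2 + N − H − X)/2 = (2·10 + 2 + 3 − 14 − 1)/2 = 10/2 = 5.
(Structurally: 0 ring(s) + 5 π bond(s) = 5.)

5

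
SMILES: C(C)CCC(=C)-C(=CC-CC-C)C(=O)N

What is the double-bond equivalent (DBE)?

Molecular formula from the SMILES: C13H23NO.
DoU = (2C + 2 + N − H − X)/2 = (2·13 + 2 + 1 − 23 − 0)/2 = 6/2 = 3.
(Structurally: 0 ring(s) + 3 π bond(s) = 3.)

3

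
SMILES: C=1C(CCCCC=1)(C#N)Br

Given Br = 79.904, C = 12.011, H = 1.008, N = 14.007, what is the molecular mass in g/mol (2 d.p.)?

Molecular formula: C8H10BrN.
M = 1×79.904 + 8×12.011 + 10×1.008 + 1×14.007 = 200.08 g/mol.

200.08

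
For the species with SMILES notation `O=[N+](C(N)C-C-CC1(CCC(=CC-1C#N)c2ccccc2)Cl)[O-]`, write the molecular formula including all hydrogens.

C17H20ClN3O2

Heavy atoms from the SMILES: 17 C, 1 Cl, 3 N, 2 O.
Implicit hydrogens by atom environment:
  5 × C: 2 H each → 10
  5 × C (aromatic): 1 H each → 5
  3 × C: 1 H each → 3
  3 × C: no H
  1 × C (aromatic): no H
  1 × Cl: no H
  1 × N: 2 H
  1 × N: no H
  1 × N (charge +1): no H
  1 × O: no H
  1 × O (charge -1): no H
  Total hydrogens = 20.
Molecular formula: C17H20ClN3O2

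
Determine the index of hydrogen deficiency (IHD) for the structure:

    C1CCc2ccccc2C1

5

Molecular formula from the SMILES: C10H12.
DoU = (2C + 2 + N − H − X)/2 = (2·10 + 2 + 0 − 12 − 0)/2 = 10/2 = 5.
(Structurally: 2 ring(s) + 3 π bond(s) = 5.)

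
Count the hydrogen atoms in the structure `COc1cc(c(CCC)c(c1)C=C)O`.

Hydrogens are implicit in SMILES; fill each atom to its normal valence:
  4 × C (aromatic): no H
  3 × C: 2 H each → 6
  2 × C: 3 H each → 6
  2 × C (aromatic): 1 H each → 2
  1 × C: 1 H
  1 × O: 1 H
  1 × O: no H
  Total hydrogens = 16.

16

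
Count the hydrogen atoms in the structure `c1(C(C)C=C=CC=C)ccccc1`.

Hydrogens are implicit in SMILES; fill each atom to its normal valence:
  5 × C (aromatic): 1 H each → 5
  4 × C: 1 H each → 4
  1 × C: 3 H
  1 × C: 2 H
  1 × C: no H
  1 × C (aromatic): no H
  Total hydrogens = 14.

14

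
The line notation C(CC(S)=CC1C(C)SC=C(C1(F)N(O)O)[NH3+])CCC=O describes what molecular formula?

C13H22FN2O3S2+

Heavy atoms from the SMILES: 13 C, 1 F, 2 N, 3 O, 2 S.
Implicit hydrogens by atom environment:
  5 × C: 1 H each → 5
  4 × C: 2 H each → 8
  3 × C: no H
  2 × O: 1 H each → 2
  1 × C: 3 H
  1 × F: no H
  1 × N (charge +1): 3 H
  1 × N: no H
  1 × O: no H
  1 × S: 1 H
  1 × S: no H
  Total hydrogens = 22.
Net charge +1.
Molecular formula: C13H22FN2O3S2+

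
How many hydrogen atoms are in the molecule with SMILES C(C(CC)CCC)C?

18

Hydrogens are implicit in SMILES; fill each atom to its normal valence:
  4 × C: 2 H each → 8
  3 × C: 3 H each → 9
  1 × C: 1 H
  Total hydrogens = 18.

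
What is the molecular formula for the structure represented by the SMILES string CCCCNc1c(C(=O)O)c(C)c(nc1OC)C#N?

Heavy atoms from the SMILES: 13 C, 3 N, 3 O.
Implicit hydrogens by atom environment:
  5 × C (aromatic): no H
  3 × C: 3 H each → 9
  3 × C: 2 H each → 6
  2 × C: no H
  2 × O: no H
  1 × N: 1 H
  1 × N (aromatic): no H
  1 × N: no H
  1 × O: 1 H
  Total hydrogens = 17.
Molecular formula: C13H17N3O3

C13H17N3O3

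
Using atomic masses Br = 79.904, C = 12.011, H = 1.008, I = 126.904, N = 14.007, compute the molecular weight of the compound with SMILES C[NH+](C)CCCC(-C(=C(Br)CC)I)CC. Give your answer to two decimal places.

389.14

Molecular formula: C12H24BrIN+.
M = 1×79.904 + 12×12.011 + 24×1.008 + 1×126.904 + 1×14.007 = 389.14 g/mol.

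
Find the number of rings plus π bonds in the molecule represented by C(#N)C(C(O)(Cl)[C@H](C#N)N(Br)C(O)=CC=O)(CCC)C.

6

Molecular formula from the SMILES: C12H15BrClN3O3.
DoU = (2C + 2 + N − H − X)/2 = (2·12 + 2 + 3 − 15 − 2)/2 = 12/2 = 6.
(Structurally: 0 ring(s) + 6 π bond(s) = 6.)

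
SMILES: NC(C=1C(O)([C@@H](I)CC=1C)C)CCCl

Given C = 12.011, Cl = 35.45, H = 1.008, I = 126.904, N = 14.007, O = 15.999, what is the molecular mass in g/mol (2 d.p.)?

Molecular formula: C10H17ClINO.
M = 10×12.011 + 1×35.45 + 17×1.008 + 1×126.904 + 1×14.007 + 1×15.999 = 329.61 g/mol.

329.61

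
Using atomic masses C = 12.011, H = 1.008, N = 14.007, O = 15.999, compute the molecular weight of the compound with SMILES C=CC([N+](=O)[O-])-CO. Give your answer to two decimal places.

Molecular formula: C4H7NO3.
M = 4×12.011 + 7×1.008 + 1×14.007 + 3×15.999 = 117.10 g/mol.

117.10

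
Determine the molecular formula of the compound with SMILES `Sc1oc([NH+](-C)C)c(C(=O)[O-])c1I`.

Heavy atoms from the SMILES: 7 C, 1 I, 1 N, 3 O, 1 S.
Implicit hydrogens by atom environment:
  4 × C (aromatic): no H
  2 × C: 3 H each → 6
  1 × C: no H
  1 × I: no H
  1 × N (charge +1): 1 H
  1 × O (aromatic): no H
  1 × O: no H
  1 × O (charge -1): no H
  1 × S: 1 H
  Total hydrogens = 8.
Molecular formula: C7H8INO3S

C7H8INO3S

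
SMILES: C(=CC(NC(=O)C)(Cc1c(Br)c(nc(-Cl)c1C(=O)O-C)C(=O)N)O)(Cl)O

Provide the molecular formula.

C14H14BrCl2N3O6

Heavy atoms from the SMILES: 1 Br, 14 C, 2 Cl, 3 N, 6 O.
Implicit hydrogens by atom environment:
  5 × C (aromatic): no H
  5 × C: no H
  4 × O: no H
  2 × C: 3 H each → 6
  2 × Cl: no H
  2 × O: 1 H each → 2
  1 × Br: no H
  1 × C: 2 H
  1 × C: 1 H
  1 × N: 2 H
  1 × N: 1 H
  1 × N (aromatic): no H
  Total hydrogens = 14.
Molecular formula: C14H14BrCl2N3O6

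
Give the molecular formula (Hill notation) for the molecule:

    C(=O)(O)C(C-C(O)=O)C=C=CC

C8H10O4

Heavy atoms from the SMILES: 8 C, 4 O.
Implicit hydrogens by atom environment:
  3 × C: 1 H each → 3
  3 × C: no H
  2 × O: 1 H each → 2
  2 × O: no H
  1 × C: 3 H
  1 × C: 2 H
  Total hydrogens = 10.
Molecular formula: C8H10O4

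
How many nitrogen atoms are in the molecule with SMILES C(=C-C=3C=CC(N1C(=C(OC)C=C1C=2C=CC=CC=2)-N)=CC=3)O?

2

The symbol for nitrogen appears 2 times in the SMILES.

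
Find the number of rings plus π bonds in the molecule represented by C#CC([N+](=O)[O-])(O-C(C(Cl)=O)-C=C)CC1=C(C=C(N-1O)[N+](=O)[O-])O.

Molecular formula from the SMILES: C12H10ClN3O8.
DoU = (2C + 2 + N − H − X)/2 = (2·12 + 2 + 3 − 10 − 1)/2 = 18/2 = 9.
(Structurally: 1 ring(s) + 8 π bond(s) = 9.)

9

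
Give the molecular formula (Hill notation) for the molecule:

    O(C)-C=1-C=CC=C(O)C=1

C7H8O2

Heavy atoms from the SMILES: 7 C, 2 O.
Implicit hydrogens by atom environment:
  4 × C (aromatic): 1 H each → 4
  2 × C (aromatic): no H
  1 × C: 3 H
  1 × O: 1 H
  1 × O: no H
  Total hydrogens = 8.
Molecular formula: C7H8O2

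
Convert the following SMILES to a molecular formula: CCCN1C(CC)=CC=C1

C9H15N

Heavy atoms from the SMILES: 9 C, 1 N.
Implicit hydrogens by atom environment:
  3 × C: 2 H each → 6
  3 × C (aromatic): 1 H each → 3
  2 × C: 3 H each → 6
  1 × C (aromatic): no H
  1 × N (aromatic): no H
  Total hydrogens = 15.
Molecular formula: C9H15N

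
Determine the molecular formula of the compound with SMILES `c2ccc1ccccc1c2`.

C10H8

Heavy atoms from the SMILES: 10 C.
Implicit hydrogens by atom environment:
  8 × C (aromatic): 1 H each → 8
  2 × C (aromatic): no H
  Total hydrogens = 8.
Molecular formula: C10H8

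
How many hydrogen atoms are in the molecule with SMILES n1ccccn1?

4

Hydrogens are implicit in SMILES; fill each atom to its normal valence:
  4 × C (aromatic): 1 H each → 4
  2 × N (aromatic): no H
  Total hydrogens = 4.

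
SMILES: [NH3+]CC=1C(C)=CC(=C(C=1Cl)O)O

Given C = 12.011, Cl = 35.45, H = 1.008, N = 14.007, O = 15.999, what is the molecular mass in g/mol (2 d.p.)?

Molecular formula: C8H11ClNO2+.
M = 8×12.011 + 1×35.45 + 11×1.008 + 1×14.007 + 2×15.999 = 188.63 g/mol.

188.63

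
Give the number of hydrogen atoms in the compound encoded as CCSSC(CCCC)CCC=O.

20

Hydrogens are implicit in SMILES; fill each atom to its normal valence:
  6 × C: 2 H each → 12
  2 × C: 3 H each → 6
  2 × C: 1 H each → 2
  2 × S: no H
  1 × O: no H
  Total hydrogens = 20.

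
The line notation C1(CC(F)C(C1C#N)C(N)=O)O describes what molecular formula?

Heavy atoms from the SMILES: 7 C, 1 F, 2 N, 2 O.
Implicit hydrogens by atom environment:
  4 × C: 1 H each → 4
  2 × C: no H
  1 × C: 2 H
  1 × F: no H
  1 × N: 2 H
  1 × N: no H
  1 × O: 1 H
  1 × O: no H
  Total hydrogens = 9.
Molecular formula: C7H9FN2O2

C7H9FN2O2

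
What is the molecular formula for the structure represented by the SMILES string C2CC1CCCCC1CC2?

Heavy atoms from the SMILES: 10 C.
Implicit hydrogens by atom environment:
  8 × C: 2 H each → 16
  2 × C: 1 H each → 2
  Total hydrogens = 18.
Molecular formula: C10H18

C10H18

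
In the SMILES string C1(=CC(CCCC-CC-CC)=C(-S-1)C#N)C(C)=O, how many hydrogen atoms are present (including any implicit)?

21

Hydrogens are implicit in SMILES; fill each atom to its normal valence:
  7 × C: 2 H each → 14
  3 × C (aromatic): no H
  2 × C: 3 H each → 6
  2 × C: no H
  1 × C (aromatic): 1 H
  1 × N: no H
  1 × O: no H
  1 × S (aromatic): no H
  Total hydrogens = 21.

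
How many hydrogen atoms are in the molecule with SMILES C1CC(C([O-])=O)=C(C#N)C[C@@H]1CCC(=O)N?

13

Hydrogens are implicit in SMILES; fill each atom to its normal valence:
  5 × C: 2 H each → 10
  5 × C: no H
  2 × O: no H
  1 × C: 1 H
  1 × N: 2 H
  1 × N: no H
  1 × O (charge -1): no H
  Total hydrogens = 13.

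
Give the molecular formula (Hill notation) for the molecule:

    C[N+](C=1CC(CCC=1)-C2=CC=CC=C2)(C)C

Heavy atoms from the SMILES: 15 C, 1 N.
Implicit hydrogens by atom environment:
  5 × C (aromatic): 1 H each → 5
  3 × C: 3 H each → 9
  3 × C: 2 H each → 6
  2 × C: 1 H each → 2
  1 × C: no H
  1 × C (aromatic): no H
  1 × N (charge +1): no H
  Total hydrogens = 22.
Net charge +1.
Molecular formula: C15H22N+

C15H22N+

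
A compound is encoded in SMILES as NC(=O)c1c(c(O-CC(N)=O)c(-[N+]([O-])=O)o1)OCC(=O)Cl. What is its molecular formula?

Heavy atoms from the SMILES: 9 C, 1 Cl, 3 N, 8 O.
Implicit hydrogens by atom environment:
  6 × O: no H
  4 × C (aromatic): no H
  3 × C: no H
  2 × C: 2 H each → 4
  2 × N: 2 H each → 4
  1 × Cl: no H
  1 × N (charge +1): no H
  1 × O (aromatic): no H
  1 × O (charge -1): no H
  Total hydrogens = 8.
Molecular formula: C9H8ClN3O8

C9H8ClN3O8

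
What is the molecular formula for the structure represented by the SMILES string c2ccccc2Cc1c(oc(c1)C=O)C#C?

Heavy atoms from the SMILES: 14 C, 2 O.
Implicit hydrogens by atom environment:
  6 × C (aromatic): 1 H each → 6
  4 × C (aromatic): no H
  2 × C: 1 H each → 2
  1 × C: 2 H
  1 × C: no H
  1 × O (aromatic): no H
  1 × O: no H
  Total hydrogens = 10.
Molecular formula: C14H10O2

C14H10O2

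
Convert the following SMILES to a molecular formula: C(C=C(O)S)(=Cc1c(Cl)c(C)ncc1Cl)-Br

Heavy atoms from the SMILES: 1 Br, 10 C, 2 Cl, 1 N, 1 O, 1 S.
Implicit hydrogens by atom environment:
  4 × C (aromatic): no H
  2 × C: 1 H each → 2
  2 × C: no H
  2 × Cl: no H
  1 × Br: no H
  1 × C: 3 H
  1 × C (aromatic): 1 H
  1 × N (aromatic): no H
  1 × O: 1 H
  1 × S: 1 H
  Total hydrogens = 8.
Molecular formula: C10H8BrCl2NOS

C10H8BrCl2NOS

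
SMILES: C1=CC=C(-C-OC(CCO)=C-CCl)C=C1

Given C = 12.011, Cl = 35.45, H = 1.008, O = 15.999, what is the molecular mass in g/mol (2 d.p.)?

226.70

Molecular formula: C12H15ClO2.
M = 12×12.011 + 1×35.45 + 15×1.008 + 2×15.999 = 226.70 g/mol.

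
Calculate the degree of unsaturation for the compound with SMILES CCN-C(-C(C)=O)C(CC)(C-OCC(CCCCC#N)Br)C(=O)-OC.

Molecular formula from the SMILES: C18H31BrN2O4.
DoU = (2C + 2 + N − H − X)/2 = (2·18 + 2 + 2 − 31 − 1)/2 = 8/2 = 4.
(Structurally: 0 ring(s) + 4 π bond(s) = 4.)

4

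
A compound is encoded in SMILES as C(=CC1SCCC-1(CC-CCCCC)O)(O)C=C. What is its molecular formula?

C15H26O2S

Heavy atoms from the SMILES: 15 C, 2 O, 1 S.
Implicit hydrogens by atom environment:
  9 × C: 2 H each → 18
  3 × C: 1 H each → 3
  2 × C: no H
  2 × O: 1 H each → 2
  1 × C: 3 H
  1 × S: no H
  Total hydrogens = 26.
Molecular formula: C15H26O2S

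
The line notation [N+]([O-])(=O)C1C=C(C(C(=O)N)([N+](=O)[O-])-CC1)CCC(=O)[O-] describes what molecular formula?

C10H12N3O7-

Heavy atoms from the SMILES: 10 C, 3 N, 7 O.
Implicit hydrogens by atom environment:
  4 × C: 2 H each → 8
  4 × C: no H
  4 × O: no H
  3 × O (charge -1): no H
  2 × C: 1 H each → 2
  2 × N (charge +1): no H
  1 × N: 2 H
  Total hydrogens = 12.
Net charge -1.
Molecular formula: C10H12N3O7-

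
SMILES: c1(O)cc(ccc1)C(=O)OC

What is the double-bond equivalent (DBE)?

Molecular formula from the SMILES: C8H8O3.
DoU = (2C + 2 + N − H − X)/2 = (2·8 + 2 + 0 − 8 − 0)/2 = 10/2 = 5.
(Structurally: 1 ring(s) + 4 π bond(s) = 5.)

5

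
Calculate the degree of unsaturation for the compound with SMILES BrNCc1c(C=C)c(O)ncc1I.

5

Molecular formula from the SMILES: C8H8BrIN2O.
DoU = (2C + 2 + N − H − X)/2 = (2·8 + 2 + 2 − 8 − 2)/2 = 10/2 = 5.
(Structurally: 1 ring(s) + 4 π bond(s) = 5.)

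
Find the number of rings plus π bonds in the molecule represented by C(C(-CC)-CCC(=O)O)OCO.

Molecular formula from the SMILES: C8H16O4.
DoU = (2C + 2 + N − H − X)/2 = (2·8 + 2 + 0 − 16 − 0)/2 = 2/2 = 1.
(Structurally: 0 ring(s) + 1 π bond(s) = 1.)

1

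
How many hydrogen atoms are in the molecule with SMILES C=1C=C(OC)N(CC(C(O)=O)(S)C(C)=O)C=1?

13

Hydrogens are implicit in SMILES; fill each atom to its normal valence:
  3 × C (aromatic): 1 H each → 3
  3 × C: no H
  3 × O: no H
  2 × C: 3 H each → 6
  1 × C: 2 H
  1 × C (aromatic): no H
  1 × N (aromatic): no H
  1 × O: 1 H
  1 × S: 1 H
  Total hydrogens = 13.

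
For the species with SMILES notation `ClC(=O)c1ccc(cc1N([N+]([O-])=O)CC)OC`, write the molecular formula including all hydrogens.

Heavy atoms from the SMILES: 10 C, 1 Cl, 2 N, 4 O.
Implicit hydrogens by atom environment:
  3 × C (aromatic): 1 H each → 3
  3 × C (aromatic): no H
  3 × O: no H
  2 × C: 3 H each → 6
  1 × C: 2 H
  1 × C: no H
  1 × Cl: no H
  1 × N: no H
  1 × N (charge +1): no H
  1 × O (charge -1): no H
  Total hydrogens = 11.
Molecular formula: C10H11ClN2O4

C10H11ClN2O4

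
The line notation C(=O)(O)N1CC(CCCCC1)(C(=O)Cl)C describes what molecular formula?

Heavy atoms from the SMILES: 10 C, 1 Cl, 1 N, 3 O.
Implicit hydrogens by atom environment:
  6 × C: 2 H each → 12
  3 × C: no H
  2 × O: no H
  1 × C: 3 H
  1 × Cl: no H
  1 × N: no H
  1 × O: 1 H
  Total hydrogens = 16.
Molecular formula: C10H16ClNO3

C10H16ClNO3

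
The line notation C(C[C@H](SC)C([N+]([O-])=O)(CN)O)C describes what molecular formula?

Heavy atoms from the SMILES: 7 C, 2 N, 3 O, 1 S.
Implicit hydrogens by atom environment:
  3 × C: 2 H each → 6
  2 × C: 3 H each → 6
  1 × C: 1 H
  1 × C: no H
  1 × N: 2 H
  1 × N (charge +1): no H
  1 × O: 1 H
  1 × O: no H
  1 × O (charge -1): no H
  1 × S: no H
  Total hydrogens = 16.
Molecular formula: C7H16N2O3S

C7H16N2O3S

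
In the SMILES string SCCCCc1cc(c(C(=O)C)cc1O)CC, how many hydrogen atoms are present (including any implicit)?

Hydrogens are implicit in SMILES; fill each atom to its normal valence:
  5 × C: 2 H each → 10
  4 × C (aromatic): no H
  2 × C: 3 H each → 6
  2 × C (aromatic): 1 H each → 2
  1 × C: no H
  1 × O: 1 H
  1 × O: no H
  1 × S: 1 H
  Total hydrogens = 20.

20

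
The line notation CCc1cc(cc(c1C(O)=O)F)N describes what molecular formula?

Heavy atoms from the SMILES: 9 C, 1 F, 1 N, 2 O.
Implicit hydrogens by atom environment:
  4 × C (aromatic): no H
  2 × C (aromatic): 1 H each → 2
  1 × C: 3 H
  1 × C: 2 H
  1 × C: no H
  1 × F: no H
  1 × N: 2 H
  1 × O: 1 H
  1 × O: no H
  Total hydrogens = 10.
Molecular formula: C9H10FNO2

C9H10FNO2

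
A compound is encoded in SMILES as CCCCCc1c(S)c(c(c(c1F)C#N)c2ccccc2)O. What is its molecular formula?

C18H18FNOS

Heavy atoms from the SMILES: 18 C, 1 F, 1 N, 1 O, 1 S.
Implicit hydrogens by atom environment:
  7 × C (aromatic): no H
  5 × C (aromatic): 1 H each → 5
  4 × C: 2 H each → 8
  1 × C: 3 H
  1 × C: no H
  1 × F: no H
  1 × N: no H
  1 × O: 1 H
  1 × S: 1 H
  Total hydrogens = 18.
Molecular formula: C18H18FNOS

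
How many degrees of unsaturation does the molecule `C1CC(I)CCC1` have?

Molecular formula from the SMILES: C6H11I.
DoU = (2C + 2 + N − H − X)/2 = (2·6 + 2 + 0 − 11 − 1)/2 = 2/2 = 1.
(Structurally: 1 ring(s) + 0 π bond(s) = 1.)

1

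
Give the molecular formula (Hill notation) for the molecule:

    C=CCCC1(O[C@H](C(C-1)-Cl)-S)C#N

C9H12ClNOS

Heavy atoms from the SMILES: 9 C, 1 Cl, 1 N, 1 O, 1 S.
Implicit hydrogens by atom environment:
  4 × C: 2 H each → 8
  3 × C: 1 H each → 3
  2 × C: no H
  1 × Cl: no H
  1 × N: no H
  1 × O: no H
  1 × S: 1 H
  Total hydrogens = 12.
Molecular formula: C9H12ClNOS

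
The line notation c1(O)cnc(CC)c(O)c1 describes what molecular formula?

C7H9NO2

Heavy atoms from the SMILES: 7 C, 1 N, 2 O.
Implicit hydrogens by atom environment:
  3 × C (aromatic): no H
  2 × C (aromatic): 1 H each → 2
  2 × O: 1 H each → 2
  1 × C: 3 H
  1 × C: 2 H
  1 × N (aromatic): no H
  Total hydrogens = 9.
Molecular formula: C7H9NO2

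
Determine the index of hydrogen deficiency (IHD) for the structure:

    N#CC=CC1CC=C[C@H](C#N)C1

Molecular formula from the SMILES: C10H10N2.
DoU = (2C + 2 + N − H − X)/2 = (2·10 + 2 + 2 − 10 − 0)/2 = 14/2 = 7.
(Structurally: 1 ring(s) + 6 π bond(s) = 7.)

7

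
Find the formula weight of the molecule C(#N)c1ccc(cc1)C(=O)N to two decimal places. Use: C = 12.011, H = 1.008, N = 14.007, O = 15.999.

146.15

Molecular formula: C8H6N2O.
M = 8×12.011 + 6×1.008 + 2×14.007 + 1×15.999 = 146.15 g/mol.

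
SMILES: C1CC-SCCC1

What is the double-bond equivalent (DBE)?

Molecular formula from the SMILES: C6H12S.
DoU = (2C + 2 + N − H − X)/2 = (2·6 + 2 + 0 − 12 − 0)/2 = 2/2 = 1.
(Structurally: 1 ring(s) + 0 π bond(s) = 1.)

1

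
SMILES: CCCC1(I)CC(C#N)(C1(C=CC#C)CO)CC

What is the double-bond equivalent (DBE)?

6

Molecular formula from the SMILES: C15H20INO.
DoU = (2C + 2 + N − H − X)/2 = (2·15 + 2 + 1 − 20 − 1)/2 = 12/2 = 6.
(Structurally: 1 ring(s) + 5 π bond(s) = 6.)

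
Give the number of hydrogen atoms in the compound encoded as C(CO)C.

8

Hydrogens are implicit in SMILES; fill each atom to its normal valence:
  2 × C: 2 H each → 4
  1 × C: 3 H
  1 × O: 1 H
  Total hydrogens = 8.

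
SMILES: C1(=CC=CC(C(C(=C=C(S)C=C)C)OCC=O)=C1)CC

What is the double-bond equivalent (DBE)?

Molecular formula from the SMILES: C17H20O2S.
DoU = (2C + 2 + N − H − X)/2 = (2·17 + 2 + 0 − 20 − 0)/2 = 16/2 = 8.
(Structurally: 1 ring(s) + 7 π bond(s) = 8.)

8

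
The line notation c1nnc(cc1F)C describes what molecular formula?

C5H5FN2

Heavy atoms from the SMILES: 5 C, 1 F, 2 N.
Implicit hydrogens by atom environment:
  2 × C (aromatic): 1 H each → 2
  2 × C (aromatic): no H
  2 × N (aromatic): no H
  1 × C: 3 H
  1 × F: no H
  Total hydrogens = 5.
Molecular formula: C5H5FN2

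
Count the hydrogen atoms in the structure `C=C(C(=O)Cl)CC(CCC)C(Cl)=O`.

Hydrogens are implicit in SMILES; fill each atom to its normal valence:
  4 × C: 2 H each → 8
  3 × C: no H
  2 × Cl: no H
  2 × O: no H
  1 × C: 3 H
  1 × C: 1 H
  Total hydrogens = 12.

12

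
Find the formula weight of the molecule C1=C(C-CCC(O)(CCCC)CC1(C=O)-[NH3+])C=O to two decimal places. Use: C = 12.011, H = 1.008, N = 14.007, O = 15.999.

254.35

Molecular formula: C14H24NO3+.
M = 14×12.011 + 24×1.008 + 1×14.007 + 3×15.999 = 254.35 g/mol.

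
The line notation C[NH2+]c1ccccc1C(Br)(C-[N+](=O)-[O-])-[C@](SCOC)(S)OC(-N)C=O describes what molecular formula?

C14H21BrN3O5S2+

Heavy atoms from the SMILES: 1 Br, 14 C, 3 N, 5 O, 2 S.
Implicit hydrogens by atom environment:
  4 × C (aromatic): 1 H each → 4
  4 × O: no H
  2 × C: 3 H each → 6
  2 × C: 2 H each → 4
  2 × C: 1 H each → 2
  2 × C: no H
  2 × C (aromatic): no H
  1 × Br: no H
  1 × N (charge +1): 2 H
  1 × N: 2 H
  1 × N (charge +1): no H
  1 × O (charge -1): no H
  1 × S: 1 H
  1 × S: no H
  Total hydrogens = 21.
Net charge +1.
Molecular formula: C14H21BrN3O5S2+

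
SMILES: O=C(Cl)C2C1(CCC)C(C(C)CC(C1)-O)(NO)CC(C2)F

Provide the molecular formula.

C15H25ClFNO3

Heavy atoms from the SMILES: 15 C, 1 Cl, 1 F, 1 N, 3 O.
Implicit hydrogens by atom environment:
  6 × C: 2 H each → 12
  4 × C: 1 H each → 4
  3 × C: no H
  2 × C: 3 H each → 6
  2 × O: 1 H each → 2
  1 × Cl: no H
  1 × F: no H
  1 × N: 1 H
  1 × O: no H
  Total hydrogens = 25.
Molecular formula: C15H25ClFNO3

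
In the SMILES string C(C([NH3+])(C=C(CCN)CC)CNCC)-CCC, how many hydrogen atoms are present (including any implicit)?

32

Hydrogens are implicit in SMILES; fill each atom to its normal valence:
  8 × C: 2 H each → 16
  3 × C: 3 H each → 9
  2 × C: no H
  1 × C: 1 H
  1 × N (charge +1): 3 H
  1 × N: 2 H
  1 × N: 1 H
  Total hydrogens = 32.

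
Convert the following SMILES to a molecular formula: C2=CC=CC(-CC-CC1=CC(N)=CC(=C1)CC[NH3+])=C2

C17H23N2+

Heavy atoms from the SMILES: 17 C, 2 N.
Implicit hydrogens by atom environment:
  8 × C (aromatic): 1 H each → 8
  5 × C: 2 H each → 10
  4 × C (aromatic): no H
  1 × N (charge +1): 3 H
  1 × N: 2 H
  Total hydrogens = 23.
Net charge +1.
Molecular formula: C17H23N2+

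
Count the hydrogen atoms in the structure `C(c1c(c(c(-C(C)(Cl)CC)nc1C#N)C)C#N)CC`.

18

Hydrogens are implicit in SMILES; fill each atom to its normal valence:
  5 × C (aromatic): no H
  4 × C: 3 H each → 12
  3 × C: 2 H each → 6
  3 × C: no H
  2 × N: no H
  1 × Cl: no H
  1 × N (aromatic): no H
  Total hydrogens = 18.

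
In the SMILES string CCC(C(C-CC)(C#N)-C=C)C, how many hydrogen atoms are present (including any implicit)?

Hydrogens are implicit in SMILES; fill each atom to its normal valence:
  4 × C: 2 H each → 8
  3 × C: 3 H each → 9
  2 × C: 1 H each → 2
  2 × C: no H
  1 × N: no H
  Total hydrogens = 19.

19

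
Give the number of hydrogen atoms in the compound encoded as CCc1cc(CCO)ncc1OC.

Hydrogens are implicit in SMILES; fill each atom to its normal valence:
  3 × C: 2 H each → 6
  3 × C (aromatic): no H
  2 × C: 3 H each → 6
  2 × C (aromatic): 1 H each → 2
  1 × N (aromatic): no H
  1 × O: 1 H
  1 × O: no H
  Total hydrogens = 15.

15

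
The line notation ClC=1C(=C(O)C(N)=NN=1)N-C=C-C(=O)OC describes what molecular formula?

C8H9ClN4O3

Heavy atoms from the SMILES: 8 C, 1 Cl, 4 N, 3 O.
Implicit hydrogens by atom environment:
  4 × C (aromatic): no H
  2 × C: 1 H each → 2
  2 × N (aromatic): no H
  2 × O: no H
  1 × C: 3 H
  1 × C: no H
  1 × Cl: no H
  1 × N: 2 H
  1 × N: 1 H
  1 × O: 1 H
  Total hydrogens = 9.
Molecular formula: C8H9ClN4O3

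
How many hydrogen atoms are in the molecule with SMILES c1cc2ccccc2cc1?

8

Hydrogens are implicit in SMILES; fill each atom to its normal valence:
  8 × C (aromatic): 1 H each → 8
  2 × C (aromatic): no H
  Total hydrogens = 8.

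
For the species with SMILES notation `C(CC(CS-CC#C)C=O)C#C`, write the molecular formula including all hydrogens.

Heavy atoms from the SMILES: 10 C, 1 O, 1 S.
Implicit hydrogens by atom environment:
  4 × C: 2 H each → 8
  4 × C: 1 H each → 4
  2 × C: no H
  1 × O: no H
  1 × S: no H
  Total hydrogens = 12.
Molecular formula: C10H12OS

C10H12OS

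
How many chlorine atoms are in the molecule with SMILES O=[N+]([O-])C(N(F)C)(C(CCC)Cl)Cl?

The symbol for chlorine appears 2 times in the SMILES.

2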